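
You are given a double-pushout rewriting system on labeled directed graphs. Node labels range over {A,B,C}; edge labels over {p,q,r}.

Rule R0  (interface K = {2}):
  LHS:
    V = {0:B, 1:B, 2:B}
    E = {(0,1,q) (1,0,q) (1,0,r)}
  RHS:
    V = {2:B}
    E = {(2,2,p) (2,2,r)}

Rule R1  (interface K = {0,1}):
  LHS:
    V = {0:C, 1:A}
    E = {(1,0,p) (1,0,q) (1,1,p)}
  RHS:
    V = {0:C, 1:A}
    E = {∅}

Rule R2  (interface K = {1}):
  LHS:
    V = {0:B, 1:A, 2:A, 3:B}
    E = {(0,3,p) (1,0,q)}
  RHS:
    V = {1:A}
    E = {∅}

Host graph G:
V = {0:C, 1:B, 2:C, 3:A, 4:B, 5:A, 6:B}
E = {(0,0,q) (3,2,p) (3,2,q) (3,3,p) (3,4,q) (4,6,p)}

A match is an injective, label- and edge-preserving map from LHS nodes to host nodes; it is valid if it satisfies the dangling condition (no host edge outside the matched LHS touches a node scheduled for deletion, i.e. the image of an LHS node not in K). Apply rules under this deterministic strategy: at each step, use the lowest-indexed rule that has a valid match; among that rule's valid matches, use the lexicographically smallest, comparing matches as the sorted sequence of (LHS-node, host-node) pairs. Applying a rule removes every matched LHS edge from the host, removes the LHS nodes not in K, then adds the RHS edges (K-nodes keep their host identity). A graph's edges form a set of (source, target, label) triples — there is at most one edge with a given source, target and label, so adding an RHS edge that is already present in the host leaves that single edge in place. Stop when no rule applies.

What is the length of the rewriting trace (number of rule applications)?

Answer: 2

Derivation:
initial: |V|=7 |E|=6  E = 0-q->0 3-p->2 3-q->2 3-p->3 3-q->4 4-p->6
step 1: apply R1 at {0↦2, 1↦3}  → |V|=7 |E|=3  E = 0-q->0 3-q->4 4-p->6
step 2: apply R2 at {0↦4, 1↦3, 2↦5, 3↦6}  → |V|=4 |E|=1  E = 0-q->0
halt: no rule applies after step 2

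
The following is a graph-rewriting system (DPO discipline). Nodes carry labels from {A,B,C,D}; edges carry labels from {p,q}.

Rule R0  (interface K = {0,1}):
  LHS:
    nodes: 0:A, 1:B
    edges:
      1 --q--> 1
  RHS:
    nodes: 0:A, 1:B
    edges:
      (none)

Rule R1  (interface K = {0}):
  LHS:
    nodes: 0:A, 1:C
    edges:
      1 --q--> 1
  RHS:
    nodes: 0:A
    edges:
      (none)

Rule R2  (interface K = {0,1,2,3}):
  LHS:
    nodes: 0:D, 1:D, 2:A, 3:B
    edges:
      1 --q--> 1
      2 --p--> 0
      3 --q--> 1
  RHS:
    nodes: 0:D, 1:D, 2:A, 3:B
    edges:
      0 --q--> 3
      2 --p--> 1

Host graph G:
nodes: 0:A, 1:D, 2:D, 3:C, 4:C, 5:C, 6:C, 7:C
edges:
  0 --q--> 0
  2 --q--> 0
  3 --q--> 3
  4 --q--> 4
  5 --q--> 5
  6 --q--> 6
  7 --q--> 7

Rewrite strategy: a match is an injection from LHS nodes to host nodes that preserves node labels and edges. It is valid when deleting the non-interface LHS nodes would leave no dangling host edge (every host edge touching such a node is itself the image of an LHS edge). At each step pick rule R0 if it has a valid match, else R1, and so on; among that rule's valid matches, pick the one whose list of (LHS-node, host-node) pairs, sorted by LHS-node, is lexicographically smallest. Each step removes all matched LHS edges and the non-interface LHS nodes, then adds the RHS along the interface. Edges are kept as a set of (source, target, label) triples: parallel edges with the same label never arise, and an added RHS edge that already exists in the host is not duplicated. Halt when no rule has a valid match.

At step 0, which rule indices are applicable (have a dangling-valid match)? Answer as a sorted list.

R0: no valid match — LHS pattern not found
R1: 5 valid matches — {0↦0, 1↦3}, {0↦0, 1↦4}, {0↦0, 1↦5} (+2 more)
R2: no valid match — LHS pattern not found

Answer: [R1]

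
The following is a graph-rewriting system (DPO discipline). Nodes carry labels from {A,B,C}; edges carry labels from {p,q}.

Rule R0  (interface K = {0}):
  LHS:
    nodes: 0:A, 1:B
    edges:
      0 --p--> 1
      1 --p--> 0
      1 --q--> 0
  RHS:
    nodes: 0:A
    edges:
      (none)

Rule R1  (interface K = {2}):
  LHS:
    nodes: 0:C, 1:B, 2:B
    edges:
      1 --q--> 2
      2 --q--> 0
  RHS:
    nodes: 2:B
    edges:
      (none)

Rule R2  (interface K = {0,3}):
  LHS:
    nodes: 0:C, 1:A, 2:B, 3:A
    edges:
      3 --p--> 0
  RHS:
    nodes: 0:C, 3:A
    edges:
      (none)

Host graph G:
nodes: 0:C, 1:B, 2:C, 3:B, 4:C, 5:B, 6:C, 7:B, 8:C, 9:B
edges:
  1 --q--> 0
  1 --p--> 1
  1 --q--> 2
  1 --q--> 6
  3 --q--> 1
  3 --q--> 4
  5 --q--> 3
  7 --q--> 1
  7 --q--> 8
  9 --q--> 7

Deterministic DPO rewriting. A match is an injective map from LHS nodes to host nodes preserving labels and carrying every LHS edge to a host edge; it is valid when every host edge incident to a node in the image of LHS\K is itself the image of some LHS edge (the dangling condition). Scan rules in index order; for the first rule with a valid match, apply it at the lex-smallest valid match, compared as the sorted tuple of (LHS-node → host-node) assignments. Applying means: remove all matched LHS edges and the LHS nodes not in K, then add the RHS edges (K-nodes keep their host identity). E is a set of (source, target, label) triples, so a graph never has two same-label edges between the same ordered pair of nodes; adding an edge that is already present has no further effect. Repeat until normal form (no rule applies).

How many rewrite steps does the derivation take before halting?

Answer: 4

Steps:
[0] host  ⇒  10 nodes, 10 edges  {1-q->0 1-p->1 1-q->2 1-q->6 3-q->1 3-q->4 5-q->3 7-q->1 7-q->8 9-q->7}
[1] R1 @ {0↦4, 1↦5, 2↦3}  ⇒  8 nodes, 8 edges  {1-q->0 1-p->1 1-q->2 1-q->6 3-q->1 7-q->1 7-q->8 9-q->7}
[2] R1 @ {0↦0, 1↦3, 2↦1}  ⇒  6 nodes, 6 edges  {1-p->1 1-q->2 1-q->6 7-q->1 7-q->8 9-q->7}
[3] R1 @ {0↦8, 1↦9, 2↦7}  ⇒  4 nodes, 4 edges  {1-p->1 1-q->2 1-q->6 7-q->1}
[4] R1 @ {0↦2, 1↦7, 2↦1}  ⇒  2 nodes, 2 edges  {1-p->1 1-q->6}
final graph: no rule applies after step 4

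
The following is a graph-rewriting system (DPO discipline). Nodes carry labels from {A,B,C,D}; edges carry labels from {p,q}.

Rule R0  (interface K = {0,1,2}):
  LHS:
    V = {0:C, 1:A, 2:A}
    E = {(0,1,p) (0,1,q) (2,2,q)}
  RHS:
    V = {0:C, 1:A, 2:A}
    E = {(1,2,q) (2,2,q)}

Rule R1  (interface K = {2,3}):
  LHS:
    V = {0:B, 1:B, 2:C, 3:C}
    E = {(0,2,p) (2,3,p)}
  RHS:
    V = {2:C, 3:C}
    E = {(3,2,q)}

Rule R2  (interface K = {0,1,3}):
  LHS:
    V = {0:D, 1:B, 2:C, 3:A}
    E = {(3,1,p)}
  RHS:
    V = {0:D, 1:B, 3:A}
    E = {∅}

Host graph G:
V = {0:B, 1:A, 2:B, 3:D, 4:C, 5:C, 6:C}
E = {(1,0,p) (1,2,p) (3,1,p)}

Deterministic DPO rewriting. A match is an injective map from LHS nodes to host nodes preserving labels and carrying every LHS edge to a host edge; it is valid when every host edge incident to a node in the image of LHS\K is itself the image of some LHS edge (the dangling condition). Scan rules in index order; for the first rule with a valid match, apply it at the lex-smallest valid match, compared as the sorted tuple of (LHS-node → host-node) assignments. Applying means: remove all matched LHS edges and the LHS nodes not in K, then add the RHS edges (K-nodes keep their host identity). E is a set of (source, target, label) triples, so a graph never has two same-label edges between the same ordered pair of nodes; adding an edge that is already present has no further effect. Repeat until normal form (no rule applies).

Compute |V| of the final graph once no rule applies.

initial: |V|=7 |E|=3  E = 1-p->0 1-p->2 3-p->1
step 1: apply R2 at {0↦3, 1↦0, 2↦4, 3↦1}  → |V|=6 |E|=2  E = 1-p->2 3-p->1
step 2: apply R2 at {0↦3, 1↦2, 2↦5, 3↦1}  → |V|=5 |E|=1  E = 3-p->1
normal form: no rule applies after step 2
NF nodes: {0:B, 1:A, 2:B, 3:D, 6:C}

Answer: 5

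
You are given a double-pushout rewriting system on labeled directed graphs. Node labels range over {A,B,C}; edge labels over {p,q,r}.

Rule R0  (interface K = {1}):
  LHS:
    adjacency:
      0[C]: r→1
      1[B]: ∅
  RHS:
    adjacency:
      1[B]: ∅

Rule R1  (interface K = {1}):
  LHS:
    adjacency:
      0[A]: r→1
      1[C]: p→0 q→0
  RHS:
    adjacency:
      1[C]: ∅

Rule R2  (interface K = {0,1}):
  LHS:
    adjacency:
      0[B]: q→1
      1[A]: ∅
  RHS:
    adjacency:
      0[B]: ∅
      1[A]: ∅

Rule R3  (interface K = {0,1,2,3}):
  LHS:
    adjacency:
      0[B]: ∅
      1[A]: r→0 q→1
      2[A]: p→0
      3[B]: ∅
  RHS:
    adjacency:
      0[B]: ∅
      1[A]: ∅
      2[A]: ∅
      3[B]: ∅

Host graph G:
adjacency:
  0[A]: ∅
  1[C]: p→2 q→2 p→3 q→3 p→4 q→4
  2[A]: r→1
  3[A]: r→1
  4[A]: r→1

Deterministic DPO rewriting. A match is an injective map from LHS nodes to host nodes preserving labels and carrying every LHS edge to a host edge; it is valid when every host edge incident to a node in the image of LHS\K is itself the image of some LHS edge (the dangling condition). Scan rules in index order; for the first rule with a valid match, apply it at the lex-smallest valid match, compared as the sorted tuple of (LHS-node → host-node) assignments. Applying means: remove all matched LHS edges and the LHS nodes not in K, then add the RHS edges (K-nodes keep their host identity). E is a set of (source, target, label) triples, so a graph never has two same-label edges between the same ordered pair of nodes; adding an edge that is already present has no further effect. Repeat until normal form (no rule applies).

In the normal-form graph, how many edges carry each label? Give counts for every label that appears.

start.  V:5 E:9  edges: 1-p->2 1-q->2 1-p->3 1-q->3 1-p->4 1-q->4 2-r->1 3-r->1 4-r->1
1. fire R1 via {0↦2, 1↦1}  →  V:4 E:6  edges: 1-p->3 1-q->3 1-p->4 1-q->4 3-r->1 4-r->1
2. fire R1 via {0↦3, 1↦1}  →  V:3 E:3  edges: 1-p->4 1-q->4 4-r->1
3. fire R1 via {0↦4, 1↦1}  →  V:2 E:0  edges: ∅
normal form: no rule applies after step 3
NF edges: []

Answer: (no edges)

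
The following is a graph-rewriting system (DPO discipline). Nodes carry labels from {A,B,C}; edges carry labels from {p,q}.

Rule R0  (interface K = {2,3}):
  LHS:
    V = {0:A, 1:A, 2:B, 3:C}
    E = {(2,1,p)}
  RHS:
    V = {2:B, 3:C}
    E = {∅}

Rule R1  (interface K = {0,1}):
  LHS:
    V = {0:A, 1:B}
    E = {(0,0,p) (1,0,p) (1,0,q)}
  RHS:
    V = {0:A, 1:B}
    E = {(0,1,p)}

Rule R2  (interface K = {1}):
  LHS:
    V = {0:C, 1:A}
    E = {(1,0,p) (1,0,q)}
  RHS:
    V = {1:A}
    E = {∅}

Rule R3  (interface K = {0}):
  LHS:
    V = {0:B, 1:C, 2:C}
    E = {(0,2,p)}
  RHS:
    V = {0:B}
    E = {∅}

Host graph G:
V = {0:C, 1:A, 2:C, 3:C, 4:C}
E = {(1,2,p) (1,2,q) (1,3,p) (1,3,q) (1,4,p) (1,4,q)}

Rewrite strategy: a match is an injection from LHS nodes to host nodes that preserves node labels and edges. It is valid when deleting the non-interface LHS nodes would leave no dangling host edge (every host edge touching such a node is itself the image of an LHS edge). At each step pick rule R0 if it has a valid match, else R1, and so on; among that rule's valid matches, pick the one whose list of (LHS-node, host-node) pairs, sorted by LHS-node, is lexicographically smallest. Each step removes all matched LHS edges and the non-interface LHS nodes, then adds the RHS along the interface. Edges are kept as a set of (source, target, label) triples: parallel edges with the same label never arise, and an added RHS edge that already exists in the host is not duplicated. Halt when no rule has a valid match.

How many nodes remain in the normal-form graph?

start.  V:5 E:6  edges: 1-p->2 1-q->2 1-p->3 1-q->3 1-p->4 1-q->4
1. fire R2 via {0↦2, 1↦1}  →  V:4 E:4  edges: 1-p->3 1-q->3 1-p->4 1-q->4
2. fire R2 via {0↦3, 1↦1}  →  V:3 E:2  edges: 1-p->4 1-q->4
3. fire R2 via {0↦4, 1↦1}  →  V:2 E:0  edges: ∅
normal form: no rule applies after step 3
NF nodes: {0:C, 1:A}

Answer: 2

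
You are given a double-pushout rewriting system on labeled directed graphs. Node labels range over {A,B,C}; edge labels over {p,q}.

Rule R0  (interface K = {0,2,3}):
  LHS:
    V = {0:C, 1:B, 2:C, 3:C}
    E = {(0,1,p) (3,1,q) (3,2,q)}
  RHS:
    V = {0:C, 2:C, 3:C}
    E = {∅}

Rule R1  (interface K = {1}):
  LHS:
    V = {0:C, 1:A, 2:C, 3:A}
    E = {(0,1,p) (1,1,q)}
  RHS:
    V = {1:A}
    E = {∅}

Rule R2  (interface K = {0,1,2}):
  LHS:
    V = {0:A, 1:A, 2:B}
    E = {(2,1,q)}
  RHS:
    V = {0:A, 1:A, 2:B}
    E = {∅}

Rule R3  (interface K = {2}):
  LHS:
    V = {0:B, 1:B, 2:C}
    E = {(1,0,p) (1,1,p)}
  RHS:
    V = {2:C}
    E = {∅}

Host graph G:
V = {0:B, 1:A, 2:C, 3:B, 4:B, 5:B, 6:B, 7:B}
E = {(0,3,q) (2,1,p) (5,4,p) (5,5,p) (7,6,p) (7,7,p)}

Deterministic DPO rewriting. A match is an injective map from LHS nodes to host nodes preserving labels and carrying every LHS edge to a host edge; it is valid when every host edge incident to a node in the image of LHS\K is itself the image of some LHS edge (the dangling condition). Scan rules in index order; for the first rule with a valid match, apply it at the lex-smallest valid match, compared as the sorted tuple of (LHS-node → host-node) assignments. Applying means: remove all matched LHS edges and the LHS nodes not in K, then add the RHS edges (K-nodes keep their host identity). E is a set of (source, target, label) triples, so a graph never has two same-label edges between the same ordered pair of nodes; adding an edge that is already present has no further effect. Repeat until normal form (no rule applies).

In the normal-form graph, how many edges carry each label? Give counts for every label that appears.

Answer: p:1 q:1

Rewrite trace:
start.  V:8 E:6  edges: 0-q->3 2-p->1 5-p->4 5-p->5 7-p->6 7-p->7
1. fire R3 via {0↦4, 1↦5, 2↦2}  →  V:6 E:4  edges: 0-q->3 2-p->1 7-p->6 7-p->7
2. fire R3 via {0↦6, 1↦7, 2↦2}  →  V:4 E:2  edges: 0-q->3 2-p->1
halt: no rule applies after step 2
NF edges: [(0, 3, 'q'), (2, 1, 'p')]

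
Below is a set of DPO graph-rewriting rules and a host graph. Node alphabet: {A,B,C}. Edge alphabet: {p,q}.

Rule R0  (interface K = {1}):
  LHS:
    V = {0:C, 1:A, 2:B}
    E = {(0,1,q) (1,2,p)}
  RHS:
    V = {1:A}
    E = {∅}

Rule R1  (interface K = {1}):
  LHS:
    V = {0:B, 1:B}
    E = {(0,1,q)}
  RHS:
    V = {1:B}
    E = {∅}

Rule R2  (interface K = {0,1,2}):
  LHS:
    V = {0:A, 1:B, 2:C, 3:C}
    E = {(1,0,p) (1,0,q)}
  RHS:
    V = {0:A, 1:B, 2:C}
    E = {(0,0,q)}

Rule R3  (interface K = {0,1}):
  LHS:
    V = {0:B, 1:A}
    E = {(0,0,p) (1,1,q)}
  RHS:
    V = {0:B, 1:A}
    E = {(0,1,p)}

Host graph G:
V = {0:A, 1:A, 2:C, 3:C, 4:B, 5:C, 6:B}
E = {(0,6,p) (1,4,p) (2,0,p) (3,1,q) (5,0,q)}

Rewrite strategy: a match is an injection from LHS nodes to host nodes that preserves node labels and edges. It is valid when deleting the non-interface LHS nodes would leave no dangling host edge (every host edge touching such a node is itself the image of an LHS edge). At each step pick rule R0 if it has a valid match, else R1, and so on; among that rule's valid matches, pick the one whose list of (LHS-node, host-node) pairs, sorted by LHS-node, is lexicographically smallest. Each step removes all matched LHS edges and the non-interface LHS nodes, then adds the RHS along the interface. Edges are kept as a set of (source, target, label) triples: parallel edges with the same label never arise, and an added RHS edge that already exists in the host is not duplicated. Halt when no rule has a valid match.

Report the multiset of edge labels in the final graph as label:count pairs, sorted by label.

initial: |V|=7 |E|=5  E = 0-p->6 1-p->4 2-p->0 3-q->1 5-q->0
step 1: apply R0 at {0↦3, 1↦1, 2↦4}  → |V|=5 |E|=3  E = 0-p->6 2-p->0 5-q->0
step 2: apply R0 at {0↦5, 1↦0, 2↦6}  → |V|=3 |E|=1  E = 2-p->0
normal form: no rule applies after step 2
NF edges: [(2, 0, 'p')]

Answer: p:1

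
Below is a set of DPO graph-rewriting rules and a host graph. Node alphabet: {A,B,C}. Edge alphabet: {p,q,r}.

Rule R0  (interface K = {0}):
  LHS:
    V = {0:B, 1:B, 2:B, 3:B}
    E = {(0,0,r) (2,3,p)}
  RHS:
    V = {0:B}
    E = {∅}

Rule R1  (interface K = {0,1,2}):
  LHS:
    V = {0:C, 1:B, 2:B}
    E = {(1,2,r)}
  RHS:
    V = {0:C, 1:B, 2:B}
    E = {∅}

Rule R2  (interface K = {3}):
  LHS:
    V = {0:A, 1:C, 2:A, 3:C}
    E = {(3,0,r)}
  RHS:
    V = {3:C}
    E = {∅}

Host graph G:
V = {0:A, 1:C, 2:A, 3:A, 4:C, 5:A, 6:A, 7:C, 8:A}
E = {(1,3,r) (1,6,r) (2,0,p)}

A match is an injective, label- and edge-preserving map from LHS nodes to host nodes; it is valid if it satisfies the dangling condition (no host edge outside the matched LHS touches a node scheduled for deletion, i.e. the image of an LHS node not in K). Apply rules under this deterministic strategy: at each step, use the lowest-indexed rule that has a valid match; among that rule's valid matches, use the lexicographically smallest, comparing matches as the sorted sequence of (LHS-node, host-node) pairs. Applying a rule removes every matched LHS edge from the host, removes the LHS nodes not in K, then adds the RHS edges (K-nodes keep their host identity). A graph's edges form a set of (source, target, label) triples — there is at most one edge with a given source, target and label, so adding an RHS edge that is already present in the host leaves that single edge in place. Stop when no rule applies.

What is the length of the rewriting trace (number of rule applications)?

Answer: 2

Rewrite trace:
[0] host  ⇒  9 nodes, 3 edges  {1-r->3 1-r->6 2-p->0}
[1] R2 @ {0↦3, 1↦4, 2↦5, 3↦1}  ⇒  6 nodes, 2 edges  {1-r->6 2-p->0}
[2] R2 @ {0↦6, 1↦7, 2↦8, 3↦1}  ⇒  3 nodes, 1 edges  {2-p->0}
normal form: no rule applies after step 2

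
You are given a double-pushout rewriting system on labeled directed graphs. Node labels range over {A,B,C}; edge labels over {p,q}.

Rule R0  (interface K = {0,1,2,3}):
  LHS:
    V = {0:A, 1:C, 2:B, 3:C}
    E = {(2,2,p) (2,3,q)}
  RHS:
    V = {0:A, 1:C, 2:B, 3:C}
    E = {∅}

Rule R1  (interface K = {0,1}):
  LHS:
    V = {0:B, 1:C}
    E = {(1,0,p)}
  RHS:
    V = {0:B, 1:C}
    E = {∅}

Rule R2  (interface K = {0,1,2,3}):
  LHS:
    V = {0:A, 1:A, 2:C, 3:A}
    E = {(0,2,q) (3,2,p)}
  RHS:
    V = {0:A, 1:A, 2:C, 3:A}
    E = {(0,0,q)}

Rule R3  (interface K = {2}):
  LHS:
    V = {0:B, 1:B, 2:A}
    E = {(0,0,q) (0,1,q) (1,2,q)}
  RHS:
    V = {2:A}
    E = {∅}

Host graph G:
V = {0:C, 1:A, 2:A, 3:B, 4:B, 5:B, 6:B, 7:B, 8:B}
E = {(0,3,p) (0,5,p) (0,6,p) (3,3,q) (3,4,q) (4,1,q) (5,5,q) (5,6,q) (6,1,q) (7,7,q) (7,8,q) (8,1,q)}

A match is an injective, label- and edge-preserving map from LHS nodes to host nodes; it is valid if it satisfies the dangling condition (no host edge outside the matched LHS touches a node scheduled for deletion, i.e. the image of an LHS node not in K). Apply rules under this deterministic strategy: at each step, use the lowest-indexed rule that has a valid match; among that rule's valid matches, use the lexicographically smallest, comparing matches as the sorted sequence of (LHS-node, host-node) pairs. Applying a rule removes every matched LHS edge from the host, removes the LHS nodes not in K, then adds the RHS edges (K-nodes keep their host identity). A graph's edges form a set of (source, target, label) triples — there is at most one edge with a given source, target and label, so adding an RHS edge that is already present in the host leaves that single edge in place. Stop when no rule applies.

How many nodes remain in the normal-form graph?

start.  V:9 E:12  edges: 0-p->3 0-p->5 0-p->6 3-q->3 3-q->4 4-q->1 5-q->5 5-q->6 6-q->1 7-q->7 7-q->8 8-q->1
1. fire R1 via {0↦3, 1↦0}  →  V:9 E:11  edges: 0-p->5 0-p->6 3-q->3 3-q->4 4-q->1 5-q->5 5-q->6 6-q->1 7-q->7 7-q->8 8-q->1
2. fire R1 via {0↦5, 1↦0}  →  V:9 E:10  edges: 0-p->6 3-q->3 3-q->4 4-q->1 5-q->5 5-q->6 6-q->1 7-q->7 7-q->8 8-q->1
3. fire R1 via {0↦6, 1↦0}  →  V:9 E:9  edges: 3-q->3 3-q->4 4-q->1 5-q->5 5-q->6 6-q->1 7-q->7 7-q->8 8-q->1
4. fire R3 via {0↦3, 1↦4, 2↦1}  →  V:7 E:6  edges: 5-q->5 5-q->6 6-q->1 7-q->7 7-q->8 8-q->1
5. fire R3 via {0↦5, 1↦6, 2↦1}  →  V:5 E:3  edges: 7-q->7 7-q->8 8-q->1
6. fire R3 via {0↦7, 1↦8, 2↦1}  →  V:3 E:0  edges: ∅
normal form: no rule applies after step 6
NF nodes: {0:C, 1:A, 2:A}

Answer: 3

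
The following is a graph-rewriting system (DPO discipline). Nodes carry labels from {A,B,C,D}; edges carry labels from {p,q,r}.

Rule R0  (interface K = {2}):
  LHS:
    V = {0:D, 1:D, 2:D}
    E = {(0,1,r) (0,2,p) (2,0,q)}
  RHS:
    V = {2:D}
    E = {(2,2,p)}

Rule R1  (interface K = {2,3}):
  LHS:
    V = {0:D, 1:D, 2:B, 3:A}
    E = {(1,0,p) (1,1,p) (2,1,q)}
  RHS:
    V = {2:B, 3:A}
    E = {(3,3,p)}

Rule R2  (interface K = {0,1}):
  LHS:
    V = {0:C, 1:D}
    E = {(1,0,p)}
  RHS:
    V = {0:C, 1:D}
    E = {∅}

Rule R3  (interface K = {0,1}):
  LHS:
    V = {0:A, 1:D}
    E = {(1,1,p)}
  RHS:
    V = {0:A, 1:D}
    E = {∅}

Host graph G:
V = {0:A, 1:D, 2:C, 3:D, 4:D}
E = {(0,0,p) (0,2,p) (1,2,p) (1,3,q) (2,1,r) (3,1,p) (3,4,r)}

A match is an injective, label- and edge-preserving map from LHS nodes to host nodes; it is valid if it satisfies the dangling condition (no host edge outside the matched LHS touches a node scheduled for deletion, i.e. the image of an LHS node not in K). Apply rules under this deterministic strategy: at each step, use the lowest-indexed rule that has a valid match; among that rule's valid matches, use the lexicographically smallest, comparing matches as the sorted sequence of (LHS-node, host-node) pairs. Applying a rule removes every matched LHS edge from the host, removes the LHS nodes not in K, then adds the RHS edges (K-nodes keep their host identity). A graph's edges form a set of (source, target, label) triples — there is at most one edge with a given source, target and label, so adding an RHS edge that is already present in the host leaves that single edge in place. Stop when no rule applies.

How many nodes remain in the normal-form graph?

Answer: 3

Derivation:
[0] host  ⇒  5 nodes, 7 edges  {0-p->0 0-p->2 1-p->2 1-q->3 2-r->1 3-p->1 3-r->4}
[1] R0 @ {0↦3, 1↦4, 2↦1}  ⇒  3 nodes, 5 edges  {0-p->0 0-p->2 1-p->1 1-p->2 2-r->1}
[2] R2 @ {0↦2, 1↦1}  ⇒  3 nodes, 4 edges  {0-p->0 0-p->2 1-p->1 2-r->1}
[3] R3 @ {0↦0, 1↦1}  ⇒  3 nodes, 3 edges  {0-p->0 0-p->2 2-r->1}
halt: no rule applies after step 3
NF nodes: {0:A, 1:D, 2:C}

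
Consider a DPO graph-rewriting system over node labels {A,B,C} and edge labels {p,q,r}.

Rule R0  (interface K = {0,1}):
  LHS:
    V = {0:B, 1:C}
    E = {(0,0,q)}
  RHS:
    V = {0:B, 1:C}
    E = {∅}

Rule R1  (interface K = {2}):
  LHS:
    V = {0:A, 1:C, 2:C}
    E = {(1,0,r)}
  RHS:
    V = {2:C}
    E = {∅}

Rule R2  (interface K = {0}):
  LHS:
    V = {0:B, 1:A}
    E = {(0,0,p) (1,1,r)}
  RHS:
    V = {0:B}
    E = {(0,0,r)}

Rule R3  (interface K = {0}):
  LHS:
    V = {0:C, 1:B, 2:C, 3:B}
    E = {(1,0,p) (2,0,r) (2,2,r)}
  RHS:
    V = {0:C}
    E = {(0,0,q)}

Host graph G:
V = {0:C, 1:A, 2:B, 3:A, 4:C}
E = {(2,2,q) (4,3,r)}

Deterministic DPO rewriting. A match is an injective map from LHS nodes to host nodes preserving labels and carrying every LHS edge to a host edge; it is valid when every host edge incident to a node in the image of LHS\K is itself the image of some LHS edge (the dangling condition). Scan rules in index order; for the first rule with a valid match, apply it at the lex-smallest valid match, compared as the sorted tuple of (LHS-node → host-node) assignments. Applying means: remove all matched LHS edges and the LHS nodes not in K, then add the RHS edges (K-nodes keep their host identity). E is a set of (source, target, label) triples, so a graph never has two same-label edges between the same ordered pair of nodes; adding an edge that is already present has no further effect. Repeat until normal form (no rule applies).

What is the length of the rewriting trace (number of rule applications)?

Answer: 2

Steps:
initial: |V|=5 |E|=2  E = 2-q->2 4-r->3
step 1: apply R0 at {0↦2, 1↦0}  → |V|=5 |E|=1  E = 4-r->3
step 2: apply R1 at {0↦3, 1↦4, 2↦0}  → |V|=3 |E|=0  E = ∅
halt: no rule applies after step 2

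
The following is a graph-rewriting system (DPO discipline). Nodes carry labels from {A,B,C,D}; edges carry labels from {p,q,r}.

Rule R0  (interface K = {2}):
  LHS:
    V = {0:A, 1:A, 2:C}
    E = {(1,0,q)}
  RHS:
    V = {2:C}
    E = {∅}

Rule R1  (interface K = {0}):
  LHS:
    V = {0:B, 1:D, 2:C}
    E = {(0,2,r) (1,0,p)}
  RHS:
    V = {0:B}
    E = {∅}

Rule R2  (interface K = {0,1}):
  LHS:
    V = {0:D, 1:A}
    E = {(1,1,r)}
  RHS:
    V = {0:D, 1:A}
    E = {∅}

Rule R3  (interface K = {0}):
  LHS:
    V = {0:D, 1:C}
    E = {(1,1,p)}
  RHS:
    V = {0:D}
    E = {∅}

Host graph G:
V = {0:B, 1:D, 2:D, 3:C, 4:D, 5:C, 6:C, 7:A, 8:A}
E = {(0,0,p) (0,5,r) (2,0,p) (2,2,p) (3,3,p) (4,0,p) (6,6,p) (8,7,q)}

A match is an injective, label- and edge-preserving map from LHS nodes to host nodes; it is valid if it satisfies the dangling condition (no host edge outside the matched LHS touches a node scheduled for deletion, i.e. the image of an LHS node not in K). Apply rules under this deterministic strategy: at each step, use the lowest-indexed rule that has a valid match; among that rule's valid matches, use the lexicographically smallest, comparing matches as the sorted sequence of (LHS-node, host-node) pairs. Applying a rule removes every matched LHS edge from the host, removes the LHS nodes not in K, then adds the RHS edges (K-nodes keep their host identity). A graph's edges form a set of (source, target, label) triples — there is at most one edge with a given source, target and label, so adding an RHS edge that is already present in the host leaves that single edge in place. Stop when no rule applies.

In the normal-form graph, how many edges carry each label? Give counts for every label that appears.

Answer: p:3

Rewrite trace:
initial: |V|=9 |E|=8  E = 0-p->0 0-r->5 2-p->0 2-p->2 3-p->3 4-p->0 6-p->6 8-q->7
step 1: apply R0 at {0↦7, 1↦8, 2↦3}  → |V|=7 |E|=7  E = 0-p->0 0-r->5 2-p->0 2-p->2 3-p->3 4-p->0 6-p->6
step 2: apply R1 at {0↦0, 1↦4, 2↦5}  → |V|=5 |E|=5  E = 0-p->0 2-p->0 2-p->2 3-p->3 6-p->6
step 3: apply R3 at {0↦1, 1↦3}  → |V|=4 |E|=4  E = 0-p->0 2-p->0 2-p->2 6-p->6
step 4: apply R3 at {0↦1, 1↦6}  → |V|=3 |E|=3  E = 0-p->0 2-p->0 2-p->2
normal form: no rule applies after step 4
NF edges: [(0, 0, 'p'), (2, 0, 'p'), (2, 2, 'p')]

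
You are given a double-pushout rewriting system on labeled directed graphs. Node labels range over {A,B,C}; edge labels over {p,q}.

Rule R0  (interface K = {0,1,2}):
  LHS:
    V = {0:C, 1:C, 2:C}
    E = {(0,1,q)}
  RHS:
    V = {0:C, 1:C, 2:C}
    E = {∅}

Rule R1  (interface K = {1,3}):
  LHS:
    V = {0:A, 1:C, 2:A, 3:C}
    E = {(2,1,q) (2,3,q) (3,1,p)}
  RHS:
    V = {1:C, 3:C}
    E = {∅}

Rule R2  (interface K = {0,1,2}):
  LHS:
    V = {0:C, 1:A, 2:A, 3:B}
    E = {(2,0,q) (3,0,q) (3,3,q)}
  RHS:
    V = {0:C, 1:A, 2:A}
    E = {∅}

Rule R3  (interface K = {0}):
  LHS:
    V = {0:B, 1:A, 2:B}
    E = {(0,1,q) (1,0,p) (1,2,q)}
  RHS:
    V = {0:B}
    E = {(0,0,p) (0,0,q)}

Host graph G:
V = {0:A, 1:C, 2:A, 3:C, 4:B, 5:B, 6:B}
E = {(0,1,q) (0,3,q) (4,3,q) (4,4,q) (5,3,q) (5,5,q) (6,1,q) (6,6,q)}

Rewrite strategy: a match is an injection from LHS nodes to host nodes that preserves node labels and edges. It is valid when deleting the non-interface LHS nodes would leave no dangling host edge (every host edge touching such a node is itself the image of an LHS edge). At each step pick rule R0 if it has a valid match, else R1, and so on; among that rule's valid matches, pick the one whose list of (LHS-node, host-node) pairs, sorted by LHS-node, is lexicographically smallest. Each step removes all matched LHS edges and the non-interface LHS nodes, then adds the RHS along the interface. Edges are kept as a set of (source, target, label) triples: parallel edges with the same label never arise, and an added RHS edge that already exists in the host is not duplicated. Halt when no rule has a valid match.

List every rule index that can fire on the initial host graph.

Answer: [R2]

Derivation:
R0: no valid match — LHS pattern not found
R1: no valid match — LHS pattern not found
R2: 3 valid matches — {0↦1, 1↦2, 2↦0, 3↦6}, {0↦3, 1↦2, 2↦0, 3↦4}, {0↦3, 1↦2, 2↦0, 3↦5}
R3: no valid match — LHS pattern not found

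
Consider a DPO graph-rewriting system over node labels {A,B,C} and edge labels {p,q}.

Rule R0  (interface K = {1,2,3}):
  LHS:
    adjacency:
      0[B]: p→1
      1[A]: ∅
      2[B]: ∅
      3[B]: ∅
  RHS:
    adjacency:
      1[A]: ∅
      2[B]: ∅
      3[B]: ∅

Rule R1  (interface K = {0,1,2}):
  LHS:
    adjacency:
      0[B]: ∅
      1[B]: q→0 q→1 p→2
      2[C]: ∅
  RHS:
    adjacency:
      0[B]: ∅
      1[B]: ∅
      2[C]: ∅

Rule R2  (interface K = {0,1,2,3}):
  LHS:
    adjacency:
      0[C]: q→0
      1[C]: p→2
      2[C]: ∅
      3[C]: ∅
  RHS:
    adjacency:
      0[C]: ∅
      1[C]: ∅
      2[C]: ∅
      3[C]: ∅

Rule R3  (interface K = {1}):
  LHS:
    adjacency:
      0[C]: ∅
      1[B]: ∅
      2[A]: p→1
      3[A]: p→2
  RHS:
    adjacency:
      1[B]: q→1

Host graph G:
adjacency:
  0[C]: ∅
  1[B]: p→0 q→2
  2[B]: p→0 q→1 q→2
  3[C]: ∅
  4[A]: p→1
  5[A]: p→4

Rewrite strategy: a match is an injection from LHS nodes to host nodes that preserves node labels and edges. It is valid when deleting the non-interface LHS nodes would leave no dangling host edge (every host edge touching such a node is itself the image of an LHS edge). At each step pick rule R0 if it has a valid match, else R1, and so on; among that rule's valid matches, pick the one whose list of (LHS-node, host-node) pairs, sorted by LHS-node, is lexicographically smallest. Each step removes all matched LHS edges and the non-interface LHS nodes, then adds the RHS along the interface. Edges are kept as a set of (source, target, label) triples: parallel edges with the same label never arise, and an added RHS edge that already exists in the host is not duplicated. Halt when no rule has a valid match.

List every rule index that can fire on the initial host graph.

R0: no valid match — LHS pattern not found
R1: 1 valid match — {0↦1, 1↦2, 2↦0}
R2: no valid match — LHS pattern not found
R3: 1 valid match — {0↦3, 1↦1, 2↦4, 3↦5}

Answer: [R1,R3]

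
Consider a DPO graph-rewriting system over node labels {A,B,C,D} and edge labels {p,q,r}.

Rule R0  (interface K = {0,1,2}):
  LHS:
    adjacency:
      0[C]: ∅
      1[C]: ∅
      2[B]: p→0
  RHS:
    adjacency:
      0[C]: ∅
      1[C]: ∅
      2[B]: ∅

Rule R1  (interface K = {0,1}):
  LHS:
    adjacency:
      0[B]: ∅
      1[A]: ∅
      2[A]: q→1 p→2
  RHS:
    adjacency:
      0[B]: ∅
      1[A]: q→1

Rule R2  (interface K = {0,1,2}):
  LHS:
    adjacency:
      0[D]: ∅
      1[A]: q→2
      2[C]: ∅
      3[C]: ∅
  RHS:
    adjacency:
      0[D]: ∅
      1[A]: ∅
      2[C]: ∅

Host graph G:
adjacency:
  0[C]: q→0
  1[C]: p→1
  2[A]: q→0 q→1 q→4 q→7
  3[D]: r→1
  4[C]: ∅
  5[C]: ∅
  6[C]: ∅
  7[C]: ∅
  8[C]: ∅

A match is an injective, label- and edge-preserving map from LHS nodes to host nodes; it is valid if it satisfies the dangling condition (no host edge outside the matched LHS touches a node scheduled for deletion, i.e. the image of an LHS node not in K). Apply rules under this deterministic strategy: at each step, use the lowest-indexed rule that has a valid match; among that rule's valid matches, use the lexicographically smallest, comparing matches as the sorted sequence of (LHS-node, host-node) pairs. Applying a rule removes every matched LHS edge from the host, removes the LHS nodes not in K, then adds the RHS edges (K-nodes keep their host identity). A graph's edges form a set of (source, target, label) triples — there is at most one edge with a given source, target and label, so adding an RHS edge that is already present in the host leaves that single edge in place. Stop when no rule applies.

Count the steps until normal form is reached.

Answer: 4

Rewrite trace:
[0] host  ⇒  9 nodes, 7 edges  {0-q->0 1-p->1 2-q->0 2-q->1 2-q->4 2-q->7 3-r->1}
[1] R2 @ {0↦3, 1↦2, 2↦0, 3↦5}  ⇒  8 nodes, 6 edges  {0-q->0 1-p->1 2-q->1 2-q->4 2-q->7 3-r->1}
[2] R2 @ {0↦3, 1↦2, 2↦1, 3↦6}  ⇒  7 nodes, 5 edges  {0-q->0 1-p->1 2-q->4 2-q->7 3-r->1}
[3] R2 @ {0↦3, 1↦2, 2↦4, 3↦8}  ⇒  6 nodes, 4 edges  {0-q->0 1-p->1 2-q->7 3-r->1}
[4] R2 @ {0↦3, 1↦2, 2↦7, 3↦4}  ⇒  5 nodes, 3 edges  {0-q->0 1-p->1 3-r->1}
normal form: no rule applies after step 4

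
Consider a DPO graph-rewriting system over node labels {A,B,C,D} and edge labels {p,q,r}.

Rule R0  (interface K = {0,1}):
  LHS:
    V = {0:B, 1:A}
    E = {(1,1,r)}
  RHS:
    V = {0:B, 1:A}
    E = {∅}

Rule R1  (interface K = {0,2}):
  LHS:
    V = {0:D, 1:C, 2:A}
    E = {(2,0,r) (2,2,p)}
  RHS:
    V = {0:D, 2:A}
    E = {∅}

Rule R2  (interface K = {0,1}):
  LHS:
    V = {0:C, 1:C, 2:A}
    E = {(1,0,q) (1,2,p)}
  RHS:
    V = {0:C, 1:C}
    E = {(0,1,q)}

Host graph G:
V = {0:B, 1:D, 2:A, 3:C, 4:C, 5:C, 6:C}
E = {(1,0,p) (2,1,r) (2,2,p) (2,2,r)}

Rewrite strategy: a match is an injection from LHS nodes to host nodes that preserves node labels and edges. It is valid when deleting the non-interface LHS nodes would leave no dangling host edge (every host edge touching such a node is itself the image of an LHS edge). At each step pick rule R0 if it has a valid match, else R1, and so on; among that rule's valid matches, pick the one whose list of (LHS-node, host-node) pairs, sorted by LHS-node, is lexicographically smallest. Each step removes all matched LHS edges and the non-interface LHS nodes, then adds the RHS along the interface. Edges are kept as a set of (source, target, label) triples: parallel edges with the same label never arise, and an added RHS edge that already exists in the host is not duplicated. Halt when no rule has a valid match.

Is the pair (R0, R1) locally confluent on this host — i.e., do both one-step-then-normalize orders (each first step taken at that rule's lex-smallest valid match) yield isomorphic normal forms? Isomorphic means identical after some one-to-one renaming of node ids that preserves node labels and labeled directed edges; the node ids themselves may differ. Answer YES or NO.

Answer: YES

Steps:
branch R0-first: apply at {0↦0, 1↦2} → |E|=3, then 1 more step(s) → NF |V|=6 |E|=1 V={0:B, 1:D, 2:A, 4:C, 5:C, 6:C} E=1-p->0
branch R1-first: apply at {0↦1, 1↦3, 2↦2} → |E|=2, then 1 more step(s) → NF |V|=6 |E|=1 V={0:B, 1:D, 2:A, 4:C, 5:C, 6:C} E=1-p->0
graphs isomorphic (equal up to label-preserving node renaming)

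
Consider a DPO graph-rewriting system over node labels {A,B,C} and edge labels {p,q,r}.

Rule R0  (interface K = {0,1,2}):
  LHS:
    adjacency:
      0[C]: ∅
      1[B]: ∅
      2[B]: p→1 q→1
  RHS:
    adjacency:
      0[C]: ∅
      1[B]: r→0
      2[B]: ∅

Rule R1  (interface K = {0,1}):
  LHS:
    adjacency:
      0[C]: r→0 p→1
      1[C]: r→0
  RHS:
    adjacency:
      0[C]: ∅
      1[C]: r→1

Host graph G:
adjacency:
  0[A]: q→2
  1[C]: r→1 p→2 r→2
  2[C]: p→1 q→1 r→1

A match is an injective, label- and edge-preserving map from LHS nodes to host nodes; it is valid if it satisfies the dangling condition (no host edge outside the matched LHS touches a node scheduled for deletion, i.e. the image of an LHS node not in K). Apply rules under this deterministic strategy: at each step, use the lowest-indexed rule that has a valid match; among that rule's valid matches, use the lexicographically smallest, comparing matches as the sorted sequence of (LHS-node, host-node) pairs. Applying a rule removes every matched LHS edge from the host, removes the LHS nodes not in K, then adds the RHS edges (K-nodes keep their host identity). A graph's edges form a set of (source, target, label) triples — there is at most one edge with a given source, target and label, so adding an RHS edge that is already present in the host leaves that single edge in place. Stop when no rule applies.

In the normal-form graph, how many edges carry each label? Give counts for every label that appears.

start.  V:3 E:7  edges: 0-q->2 1-r->1 1-p->2 1-r->2 2-p->1 2-q->1 2-r->1
1. fire R1 via {0↦1, 1↦2}  →  V:3 E:5  edges: 0-q->2 1-r->2 2-p->1 2-q->1 2-r->2
2. fire R1 via {0↦2, 1↦1}  →  V:3 E:3  edges: 0-q->2 1-r->1 2-q->1
halt: no rule applies after step 2
NF edges: [(0, 2, 'q'), (1, 1, 'r'), (2, 1, 'q')]

Answer: q:2 r:1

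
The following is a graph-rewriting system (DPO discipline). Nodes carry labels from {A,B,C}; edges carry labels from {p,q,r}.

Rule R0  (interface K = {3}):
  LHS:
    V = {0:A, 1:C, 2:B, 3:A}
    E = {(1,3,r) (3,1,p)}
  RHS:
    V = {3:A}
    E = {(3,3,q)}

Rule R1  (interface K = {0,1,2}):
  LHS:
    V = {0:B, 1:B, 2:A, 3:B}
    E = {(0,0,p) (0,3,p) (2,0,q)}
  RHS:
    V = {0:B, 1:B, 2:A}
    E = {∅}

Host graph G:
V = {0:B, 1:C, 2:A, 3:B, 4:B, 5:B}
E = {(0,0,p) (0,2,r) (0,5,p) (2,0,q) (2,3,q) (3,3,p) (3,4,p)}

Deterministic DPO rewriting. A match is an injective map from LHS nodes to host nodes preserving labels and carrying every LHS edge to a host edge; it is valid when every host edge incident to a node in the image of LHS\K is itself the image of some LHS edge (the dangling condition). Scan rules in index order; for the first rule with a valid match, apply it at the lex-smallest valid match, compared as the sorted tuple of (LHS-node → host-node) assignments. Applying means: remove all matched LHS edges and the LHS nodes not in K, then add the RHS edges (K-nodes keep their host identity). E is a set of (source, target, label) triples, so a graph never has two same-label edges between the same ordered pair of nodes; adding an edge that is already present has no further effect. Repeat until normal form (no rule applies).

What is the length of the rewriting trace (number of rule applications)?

Answer: 2

Rewrite trace:
start.  V:6 E:7  edges: 0-p->0 0-r->2 0-p->5 2-q->0 2-q->3 3-p->3 3-p->4
1. fire R1 via {0↦0, 1↦3, 2↦2, 3↦5}  →  V:5 E:4  edges: 0-r->2 2-q->3 3-p->3 3-p->4
2. fire R1 via {0↦3, 1↦0, 2↦2, 3↦4}  →  V:4 E:1  edges: 0-r->2
final graph: no rule applies after step 2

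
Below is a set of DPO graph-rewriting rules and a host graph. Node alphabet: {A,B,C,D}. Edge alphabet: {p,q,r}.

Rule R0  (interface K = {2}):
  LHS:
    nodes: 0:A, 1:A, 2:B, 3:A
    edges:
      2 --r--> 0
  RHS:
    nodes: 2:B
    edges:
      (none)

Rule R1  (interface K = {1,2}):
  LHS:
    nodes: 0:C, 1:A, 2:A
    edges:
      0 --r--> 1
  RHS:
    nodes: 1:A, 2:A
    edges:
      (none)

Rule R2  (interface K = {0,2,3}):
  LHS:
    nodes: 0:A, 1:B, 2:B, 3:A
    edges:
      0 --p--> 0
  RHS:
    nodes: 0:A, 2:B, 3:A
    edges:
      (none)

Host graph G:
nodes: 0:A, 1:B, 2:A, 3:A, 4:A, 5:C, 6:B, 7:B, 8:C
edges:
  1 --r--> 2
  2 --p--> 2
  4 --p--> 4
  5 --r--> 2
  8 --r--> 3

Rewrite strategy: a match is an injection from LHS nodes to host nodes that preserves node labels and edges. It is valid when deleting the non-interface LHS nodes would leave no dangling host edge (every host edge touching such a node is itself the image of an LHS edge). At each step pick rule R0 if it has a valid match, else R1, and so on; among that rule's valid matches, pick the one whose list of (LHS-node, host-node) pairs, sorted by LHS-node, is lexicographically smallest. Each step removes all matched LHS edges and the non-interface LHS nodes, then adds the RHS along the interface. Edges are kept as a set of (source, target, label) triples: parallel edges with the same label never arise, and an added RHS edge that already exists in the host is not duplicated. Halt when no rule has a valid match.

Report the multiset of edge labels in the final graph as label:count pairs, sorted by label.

Answer: p:1

Rewrite trace:
[0] host  ⇒  9 nodes, 5 edges  {1-r->2 2-p->2 4-p->4 5-r->2 8-r->3}
[1] R1 @ {0↦5, 1↦2, 2↦0}  ⇒  8 nodes, 4 edges  {1-r->2 2-p->2 4-p->4 8-r->3}
[2] R1 @ {0↦8, 1↦3, 2↦0}  ⇒  7 nodes, 3 edges  {1-r->2 2-p->2 4-p->4}
[3] R2 @ {0↦2, 1↦6, 2↦1, 3↦0}  ⇒  6 nodes, 2 edges  {1-r->2 4-p->4}
[4] R0 @ {0↦2, 1↦0, 2↦1, 3↦3}  ⇒  3 nodes, 1 edges  {4-p->4}
halt: no rule applies after step 4
NF edges: [(4, 4, 'p')]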